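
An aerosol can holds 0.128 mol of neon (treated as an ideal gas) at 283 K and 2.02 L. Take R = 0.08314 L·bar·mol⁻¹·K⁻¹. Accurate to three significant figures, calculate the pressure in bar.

P ≈ 1.49 bar

PV = nRT ⇒ P = nRT/V = (0.128 × 0.08314 × 283) / 2.02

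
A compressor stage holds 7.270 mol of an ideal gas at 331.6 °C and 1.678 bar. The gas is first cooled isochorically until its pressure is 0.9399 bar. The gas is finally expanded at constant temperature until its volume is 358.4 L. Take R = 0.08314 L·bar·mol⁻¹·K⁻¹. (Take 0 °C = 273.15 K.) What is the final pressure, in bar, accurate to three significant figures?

P₃ ≈ 0.571 bar

Convert: T₁ = 604.8 K.
From PV = nRT: V₁ = nRT₁/P₁ = 217.8 L.
V constant ⇒ P ∝ T: V₂ = V₁; T₂ = T₁·(P₂/P₁) = 338.7 K.
Isothermal, so P V is constant: T₃ = T₂; P₃ = P₂·(V₂/V₃) = 0.5713 bar.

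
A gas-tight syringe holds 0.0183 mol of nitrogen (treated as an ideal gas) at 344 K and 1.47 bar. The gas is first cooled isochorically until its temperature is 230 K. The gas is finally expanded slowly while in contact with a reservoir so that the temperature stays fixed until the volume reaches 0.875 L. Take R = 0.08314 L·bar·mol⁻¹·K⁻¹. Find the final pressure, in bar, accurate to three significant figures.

P₃ ≈ 0.400 bar

From PV = nRT: V₁ = nRT₁/P₁ = 0.3560 L.
Isochoric, so P/T is constant: V₂ = V₁; P₂ = P₁·(T₂/T₁) = 0.9828 bar.
T constant ⇒ Boyle's law P V = const: T₃ = T₂; P₃ = P₂·(V₂/V₃) = 0.3999 bar.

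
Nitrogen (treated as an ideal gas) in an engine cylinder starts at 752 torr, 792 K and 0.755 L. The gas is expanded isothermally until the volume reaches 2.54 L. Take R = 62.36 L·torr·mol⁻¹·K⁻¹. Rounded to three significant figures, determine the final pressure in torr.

P₂ ≈ 224 torr

Isothermal, so P V is constant: T₂ = T₁; P₂ = P₁·(V₁/V₂) = 223.5 torr.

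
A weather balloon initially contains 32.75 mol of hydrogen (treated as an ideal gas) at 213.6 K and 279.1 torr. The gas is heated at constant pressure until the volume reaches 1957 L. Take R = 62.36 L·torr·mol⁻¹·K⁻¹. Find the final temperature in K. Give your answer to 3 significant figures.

T₂ ≈ 267 K

From PV = nRT: V₁ = nRT₁/P₁ = 1563 L.
P constant ⇒ V ∝ T: P₂ = P₁; T₂ = T₁·(V₂/V₁) = 267.4 K.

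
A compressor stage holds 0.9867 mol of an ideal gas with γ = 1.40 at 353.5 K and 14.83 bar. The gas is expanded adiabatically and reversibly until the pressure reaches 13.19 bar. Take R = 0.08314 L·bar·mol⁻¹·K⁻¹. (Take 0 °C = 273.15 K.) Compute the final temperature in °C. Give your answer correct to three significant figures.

T₂ ≈ 68.7 °C

From PV = nRT: V₁ = nRT₁/P₁ = 1.955 L.
Adiabatic (γ = 1.40), T V^(γ−1) and P V^γ constant: T₂ = T₁·(P₂/P₁)^((γ−1)/γ) = 341.9 K; V₂ = V₁·(P₁/P₂)^(1/γ) = 2.126 L.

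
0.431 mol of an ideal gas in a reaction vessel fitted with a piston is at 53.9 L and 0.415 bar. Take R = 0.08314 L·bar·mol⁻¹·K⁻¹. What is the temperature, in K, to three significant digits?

T ≈ 624 K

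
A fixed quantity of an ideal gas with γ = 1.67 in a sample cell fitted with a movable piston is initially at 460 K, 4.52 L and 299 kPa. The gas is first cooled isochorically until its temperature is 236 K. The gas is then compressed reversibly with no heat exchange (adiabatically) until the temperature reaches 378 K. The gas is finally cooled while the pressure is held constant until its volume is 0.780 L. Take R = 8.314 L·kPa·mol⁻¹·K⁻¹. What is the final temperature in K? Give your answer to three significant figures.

T₄ ≈ 132 K

Isochoric, so P/T is constant: V₂ = V₁; P₂ = P₁·(T₂/T₁) = 153.4 kPa.
Reversible adiabatic, γ = 1.67: P₃ = P₂·(T₃/T₂)^(γ/(γ−1)) = 496.3 kPa; V₃ = V₂·(T₂/T₃)^(1/(γ−1)) = 2.238 L.
P constant ⇒ V ∝ T: P₄ = P₃; T₄ = T₃·(V₄/V₃) = 131.8 K.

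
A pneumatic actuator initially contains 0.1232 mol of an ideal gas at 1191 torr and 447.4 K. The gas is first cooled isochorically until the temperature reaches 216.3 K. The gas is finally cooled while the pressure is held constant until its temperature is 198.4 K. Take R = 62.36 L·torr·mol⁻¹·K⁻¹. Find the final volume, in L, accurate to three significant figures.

V₃ ≈ 2.65 L

From PV = nRT: V₁ = nRT₁/P₁ = 2.886 L.
Isochoric, so P/T is constant: V₂ = V₁; P₂ = P₁·(T₂/T₁) = 575.8 torr.
P constant ⇒ V ∝ T: P₃ = P₂; V₃ = V₂·(T₃/T₂) = 2.647 L.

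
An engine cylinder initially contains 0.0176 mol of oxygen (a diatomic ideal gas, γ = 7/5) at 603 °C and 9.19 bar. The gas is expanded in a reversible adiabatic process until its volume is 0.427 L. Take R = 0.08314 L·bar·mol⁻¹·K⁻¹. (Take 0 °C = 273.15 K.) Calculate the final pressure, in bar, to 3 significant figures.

P₂ ≈ 1.92 bar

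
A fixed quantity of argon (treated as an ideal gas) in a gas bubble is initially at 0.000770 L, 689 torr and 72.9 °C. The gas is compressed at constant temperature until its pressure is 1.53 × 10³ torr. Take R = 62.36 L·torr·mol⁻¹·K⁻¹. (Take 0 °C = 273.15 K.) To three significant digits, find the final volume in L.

V₂ ≈ 0.000347 L

Convert: T₁ = 346.0 K.
T constant ⇒ Boyle's law P V = const: T₂ = T₁; V₂ = V₁·(P₁/P₂) = 0.0003468 L.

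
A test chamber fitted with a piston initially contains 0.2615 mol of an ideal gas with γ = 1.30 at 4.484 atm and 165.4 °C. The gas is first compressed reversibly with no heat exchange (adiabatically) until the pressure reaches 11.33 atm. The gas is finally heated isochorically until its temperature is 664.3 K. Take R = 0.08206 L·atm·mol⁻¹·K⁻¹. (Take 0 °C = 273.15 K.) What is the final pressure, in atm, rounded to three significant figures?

P₃ ≈ 13.9 atm

Convert: T₁ = 438.5 K.
From PV = nRT: V₁ = nRT₁/P₁ = 2.099 L.
Reversible adiabatic, γ = 1.30: T₂ = T₁·(P₂/P₁)^((γ−1)/γ) = 543.1 K; V₂ = V₁·(P₁/P₂)^(1/γ) = 1.029 L.
Isochoric, so P/T is constant: V₃ = V₂; P₃ = P₂·(T₃/T₂) = 13.86 atm.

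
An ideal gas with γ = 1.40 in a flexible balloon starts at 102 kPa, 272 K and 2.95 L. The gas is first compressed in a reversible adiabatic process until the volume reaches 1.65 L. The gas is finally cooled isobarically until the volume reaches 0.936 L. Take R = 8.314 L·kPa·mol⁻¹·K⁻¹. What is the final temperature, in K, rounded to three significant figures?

Adiabatic (γ = 1.40), T V^(γ−1) and P V^γ constant: T₂ = T₁·(V₁/V₂)^(γ−1) = 343.2 K; P₂ = P₁·(V₁/V₂)^γ = 230.1 kPa.
P constant ⇒ V ∝ T: P₃ = P₂; T₃ = T₂·(V₃/V₂) = 194.7 K.

T₃ ≈ 195 K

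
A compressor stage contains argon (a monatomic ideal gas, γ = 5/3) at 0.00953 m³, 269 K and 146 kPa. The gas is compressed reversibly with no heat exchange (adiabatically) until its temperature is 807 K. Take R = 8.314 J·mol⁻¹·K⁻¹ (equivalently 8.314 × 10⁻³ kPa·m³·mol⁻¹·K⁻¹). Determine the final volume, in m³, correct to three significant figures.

V₂ ≈ 0.00183 m³

Adiabatic (γ = 5/3), T V^(γ−1) and P V^γ constant: P₂ = P₁·(T₂/T₁)^(γ/(γ−1)) = 2276 kPa; V₂ = V₁·(T₁/T₂)^(1/(γ−1)) = 0.001834 m³.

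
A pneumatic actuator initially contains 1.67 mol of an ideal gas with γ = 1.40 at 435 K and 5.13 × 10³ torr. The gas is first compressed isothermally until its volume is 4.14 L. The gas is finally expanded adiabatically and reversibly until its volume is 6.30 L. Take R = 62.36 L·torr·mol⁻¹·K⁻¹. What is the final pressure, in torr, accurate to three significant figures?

P₃ ≈ 6.08e+03 torr

From PV = nRT: V₁ = nRT₁/P₁ = 8.831 L.
T constant ⇒ Boyle's law P V = const: T₂ = T₁; P₂ = P₁·(V₁/V₂) = 1.094e+04 torr.
Reversible adiabatic, γ = 1.40: T₃ = T₂·(V₂/V₃)^(γ−1) = 367.8 K; P₃ = P₂·(V₂/V₃)^γ = 6079 torr.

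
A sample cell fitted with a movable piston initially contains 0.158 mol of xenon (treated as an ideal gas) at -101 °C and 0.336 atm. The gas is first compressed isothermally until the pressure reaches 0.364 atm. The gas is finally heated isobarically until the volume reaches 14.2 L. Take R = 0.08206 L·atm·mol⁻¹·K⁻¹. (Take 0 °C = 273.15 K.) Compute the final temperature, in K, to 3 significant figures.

T₃ ≈ 399 K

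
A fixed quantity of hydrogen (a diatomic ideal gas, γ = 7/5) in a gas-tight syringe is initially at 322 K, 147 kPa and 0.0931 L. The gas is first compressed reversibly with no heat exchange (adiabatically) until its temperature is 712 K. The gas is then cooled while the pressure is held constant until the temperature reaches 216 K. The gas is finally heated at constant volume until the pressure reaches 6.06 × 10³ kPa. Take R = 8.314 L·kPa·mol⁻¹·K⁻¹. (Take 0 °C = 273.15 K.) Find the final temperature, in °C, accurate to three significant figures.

T₄ ≈ 281 °C

Reversible adiabatic, γ = 7/5: P₂ = P₁·(T₂/T₁)^(γ/(γ−1)) = 2363 kPa; V₂ = V₁·(T₁/T₂)^(1/(γ−1)) = 0.01281 L.
Isobaric, so V/T is constant: P₃ = P₂; V₃ = V₂·(T₃/T₂) = 0.003885 L.
V constant ⇒ P ∝ T: V₄ = V₃; T₄ = T₃·(P₄/P₃) = 553.9 K.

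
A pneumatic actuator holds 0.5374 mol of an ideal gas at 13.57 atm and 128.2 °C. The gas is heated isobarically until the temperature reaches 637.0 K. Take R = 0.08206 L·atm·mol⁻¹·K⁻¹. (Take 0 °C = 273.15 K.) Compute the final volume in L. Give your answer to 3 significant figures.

Convert: T₁ = 401.3 K.
From PV = nRT: V₁ = nRT₁/P₁ = 1.304 L.
P constant ⇒ V ∝ T: P₂ = P₁; V₂ = V₁·(T₂/T₁) = 2.070 L.

V₂ ≈ 2.07 L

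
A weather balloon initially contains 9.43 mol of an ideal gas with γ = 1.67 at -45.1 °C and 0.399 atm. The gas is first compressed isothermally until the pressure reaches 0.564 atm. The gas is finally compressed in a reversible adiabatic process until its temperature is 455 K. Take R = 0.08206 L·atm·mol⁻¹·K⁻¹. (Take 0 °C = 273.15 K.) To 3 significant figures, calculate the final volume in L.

Convert: T₁ = 228.0 K.
From PV = nRT: V₁ = nRT₁/P₁ = 442.3 L.
Isothermal, so P V is constant: T₂ = T₁; V₂ = V₁·(P₁/P₂) = 312.9 L.
Reversible adiabatic, γ = 1.67: P₃ = P₂·(T₃/T₂)^(γ/(γ−1)) = 3.155 atm; V₃ = V₂·(T₂/T₃)^(1/(γ−1)) = 111.6 L.

V₃ ≈ 112 L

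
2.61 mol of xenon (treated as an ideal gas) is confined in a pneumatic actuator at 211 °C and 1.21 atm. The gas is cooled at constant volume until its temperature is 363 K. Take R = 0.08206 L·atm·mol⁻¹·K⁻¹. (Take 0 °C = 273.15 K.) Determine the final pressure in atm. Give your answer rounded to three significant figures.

Convert: T₁ = 484.1 K.
From PV = nRT: V₁ = nRT₁/P₁ = 85.70 L.
Isochoric, so P/T is constant: V₂ = V₁; P₂ = P₁·(T₂/T₁) = 0.9072 atm.

P₂ ≈ 0.907 atm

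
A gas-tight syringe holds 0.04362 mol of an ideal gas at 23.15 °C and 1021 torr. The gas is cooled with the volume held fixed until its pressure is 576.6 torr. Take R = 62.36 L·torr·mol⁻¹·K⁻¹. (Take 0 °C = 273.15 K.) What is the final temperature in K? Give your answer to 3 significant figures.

Convert: T₁ = 296.3 K.
From PV = nRT: V₁ = nRT₁/P₁ = 0.7894 L.
Isochoric, so P/T is constant: V₂ = V₁; T₂ = T₁·(P₂/P₁) = 167.3 K.

T₂ ≈ 167 K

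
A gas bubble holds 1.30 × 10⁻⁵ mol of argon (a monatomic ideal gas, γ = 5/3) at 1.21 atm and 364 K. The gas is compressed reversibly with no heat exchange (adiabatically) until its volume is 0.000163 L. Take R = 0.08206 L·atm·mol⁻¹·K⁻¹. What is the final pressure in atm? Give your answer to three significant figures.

P₂ ≈ 3.74 atm

From PV = nRT: V₁ = nRT₁/P₁ = 0.0003209 L.
Adiabatic (γ = 5/3), T V^(γ−1) and P V^γ constant: T₂ = T₁·(V₁/V₂)^(γ−1) = 571.8 K; P₂ = P₁·(V₁/V₂)^γ = 3.742 atm.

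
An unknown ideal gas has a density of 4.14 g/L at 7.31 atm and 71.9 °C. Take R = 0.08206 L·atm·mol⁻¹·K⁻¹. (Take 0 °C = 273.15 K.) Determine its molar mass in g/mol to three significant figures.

M ≈ 16.0 g/mol

ρ = PM/(RT) ⇒ M = ρRT/P = (4.14 × 0.08206 × 345.0) / 7.31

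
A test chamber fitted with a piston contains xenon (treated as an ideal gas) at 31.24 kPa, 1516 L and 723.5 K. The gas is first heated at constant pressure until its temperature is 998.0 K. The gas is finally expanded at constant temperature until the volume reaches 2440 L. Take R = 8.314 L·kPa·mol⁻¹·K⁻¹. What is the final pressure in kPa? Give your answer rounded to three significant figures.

P₃ ≈ 26.8 kPa

Isobaric, so V/T is constant: P₂ = P₁; V₂ = V₁·(T₂/T₁) = 2091 L.
T constant ⇒ Boyle's law P V = const: T₃ = T₂; P₃ = P₂·(V₂/V₃) = 26.77 kPa.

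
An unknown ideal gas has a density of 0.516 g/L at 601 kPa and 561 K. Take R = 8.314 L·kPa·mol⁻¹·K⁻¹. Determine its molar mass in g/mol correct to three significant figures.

ρ = PM/(RT) ⇒ M = ρRT/P = (0.516 × 8.314 × 561.0) / 601

M ≈ 4.00 g/mol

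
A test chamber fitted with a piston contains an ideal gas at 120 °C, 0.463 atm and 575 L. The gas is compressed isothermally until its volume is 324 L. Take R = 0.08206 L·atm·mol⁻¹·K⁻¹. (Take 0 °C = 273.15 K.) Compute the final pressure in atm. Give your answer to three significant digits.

Convert: T₁ = 393.1 K.
Isothermal, so P V is constant: T₂ = T₁; P₂ = P₁·(V₁/V₂) = 0.8217 atm.

P₂ ≈ 0.822 atm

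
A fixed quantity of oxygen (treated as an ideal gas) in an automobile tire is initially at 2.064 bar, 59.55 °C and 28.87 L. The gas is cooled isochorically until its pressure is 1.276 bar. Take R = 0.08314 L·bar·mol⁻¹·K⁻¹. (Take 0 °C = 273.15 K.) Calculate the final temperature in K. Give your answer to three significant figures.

Convert: T₁ = 332.7 K.
V constant ⇒ P ∝ T: V₂ = V₁; T₂ = T₁·(P₂/P₁) = 205.7 K.

T₂ ≈ 206 K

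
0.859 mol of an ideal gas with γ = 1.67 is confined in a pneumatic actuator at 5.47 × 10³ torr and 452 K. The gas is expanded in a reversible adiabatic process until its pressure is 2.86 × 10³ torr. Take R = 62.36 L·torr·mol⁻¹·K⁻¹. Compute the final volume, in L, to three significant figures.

V₂ ≈ 6.53 L

From PV = nRT: V₁ = nRT₁/P₁ = 4.426 L.
Adiabatic (γ = 1.67), T V^(γ−1) and P V^γ constant: T₂ = T₁·(P₂/P₁)^((γ−1)/γ) = 348.5 K; V₂ = V₁·(P₁/P₂)^(1/γ) = 6.527 L.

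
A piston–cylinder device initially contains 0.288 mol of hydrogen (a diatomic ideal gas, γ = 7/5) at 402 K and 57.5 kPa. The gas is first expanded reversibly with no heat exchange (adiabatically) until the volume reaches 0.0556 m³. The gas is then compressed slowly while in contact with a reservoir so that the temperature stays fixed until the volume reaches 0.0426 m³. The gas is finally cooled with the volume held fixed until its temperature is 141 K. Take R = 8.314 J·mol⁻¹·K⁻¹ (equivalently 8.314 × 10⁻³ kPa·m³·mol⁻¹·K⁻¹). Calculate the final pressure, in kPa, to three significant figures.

P₄ ≈ 7.93 kPa

From PV = nRT: V₁ = nRT₁/P₁ = 0.01674 m³.
Adiabatic (γ = 7/5), T V^(γ−1) and P V^γ constant: T₂ = T₁·(V₁/V₂)^(γ−1) = 248.7 K; P₂ = P₁·(V₁/V₂)^γ = 10.71 kPa.
Isothermal, so P V is constant: T₃ = T₂; P₃ = P₂·(V₂/V₃) = 13.98 kPa.
V constant ⇒ P ∝ T: V₄ = V₃; P₄ = P₃·(T₄/T₃) = 7.925 kPa.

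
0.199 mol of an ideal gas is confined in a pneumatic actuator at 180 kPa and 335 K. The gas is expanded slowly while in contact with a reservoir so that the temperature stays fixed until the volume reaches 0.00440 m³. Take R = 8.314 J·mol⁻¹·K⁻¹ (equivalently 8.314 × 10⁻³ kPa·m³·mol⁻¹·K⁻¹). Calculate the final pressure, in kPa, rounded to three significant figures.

From PV = nRT: V₁ = nRT₁/P₁ = 0.003079 m³.
T constant ⇒ Boyle's law P V = const: T₂ = T₁; P₂ = P₁·(V₁/V₂) = 126.0 kPa.

P₂ ≈ 126 kPa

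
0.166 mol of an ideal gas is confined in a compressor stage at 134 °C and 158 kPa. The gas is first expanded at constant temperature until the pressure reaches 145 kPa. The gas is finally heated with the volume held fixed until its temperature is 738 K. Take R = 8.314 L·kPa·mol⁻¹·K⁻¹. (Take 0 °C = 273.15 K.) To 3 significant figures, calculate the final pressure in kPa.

P₃ ≈ 263 kPa

Convert: T₁ = 407.1 K.
From PV = nRT: V₁ = nRT₁/P₁ = 3.556 L.
Isothermal, so P V is constant: T₂ = T₁; V₂ = V₁·(P₁/P₂) = 3.875 L.
Isochoric, so P/T is constant: V₃ = V₂; P₃ = P₂·(T₃/T₂) = 262.8 kPa.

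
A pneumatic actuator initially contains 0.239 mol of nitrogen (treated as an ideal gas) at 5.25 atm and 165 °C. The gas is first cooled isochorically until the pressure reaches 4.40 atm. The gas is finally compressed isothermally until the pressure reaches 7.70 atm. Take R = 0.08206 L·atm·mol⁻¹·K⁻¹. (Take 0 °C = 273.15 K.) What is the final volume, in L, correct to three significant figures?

V₃ ≈ 0.935 L

Convert: T₁ = 438.1 K.
From PV = nRT: V₁ = nRT₁/P₁ = 1.637 L.
V constant ⇒ P ∝ T: V₂ = V₁; T₂ = T₁·(P₂/P₁) = 367.2 K.
T constant ⇒ Boyle's law P V = const: T₃ = T₂; V₃ = V₂·(P₂/P₃) = 0.9353 L.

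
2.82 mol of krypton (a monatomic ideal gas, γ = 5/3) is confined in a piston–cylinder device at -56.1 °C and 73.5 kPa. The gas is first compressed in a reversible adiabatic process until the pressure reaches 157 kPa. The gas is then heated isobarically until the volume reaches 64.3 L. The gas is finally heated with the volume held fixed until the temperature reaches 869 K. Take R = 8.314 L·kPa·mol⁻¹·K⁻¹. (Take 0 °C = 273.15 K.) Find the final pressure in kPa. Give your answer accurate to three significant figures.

P₄ ≈ 317 kPa

Convert: T₁ = 217.0 K.
From PV = nRT: V₁ = nRT₁/P₁ = 69.24 L.
Reversible adiabatic, γ = 5/3: T₂ = T₁·(P₂/P₁)^((γ−1)/γ) = 294.0 K; V₂ = V₁·(P₁/P₂)^(1/γ) = 43.91 L.
Isobaric, so V/T is constant: P₃ = P₂; T₃ = T₂·(V₃/V₂) = 430.6 K.
Isochoric, so P/T is constant: V₄ = V₃; P₄ = P₃·(T₄/T₃) = 316.9 kPa.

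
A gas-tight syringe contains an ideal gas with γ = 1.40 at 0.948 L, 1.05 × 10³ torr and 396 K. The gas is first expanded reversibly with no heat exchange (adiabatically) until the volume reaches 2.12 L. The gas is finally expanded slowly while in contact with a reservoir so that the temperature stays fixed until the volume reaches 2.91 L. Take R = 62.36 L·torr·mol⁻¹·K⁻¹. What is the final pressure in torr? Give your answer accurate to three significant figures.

P₃ ≈ 248 torr

Adiabatic (γ = 1.40), T V^(γ−1) and P V^γ constant: T₂ = T₁·(V₁/V₂)^(γ−1) = 287.0 K; P₂ = P₁·(V₁/V₂)^γ = 340.3 torr.
T constant ⇒ Boyle's law P V = const: T₃ = T₂; P₃ = P₂·(V₂/V₃) = 247.9 torr.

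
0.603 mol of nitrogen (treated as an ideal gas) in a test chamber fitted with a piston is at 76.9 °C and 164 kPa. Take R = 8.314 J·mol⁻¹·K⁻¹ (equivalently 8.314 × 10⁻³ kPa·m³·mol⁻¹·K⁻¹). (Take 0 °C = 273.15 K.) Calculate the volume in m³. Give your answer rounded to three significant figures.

V ≈ 0.0107 m³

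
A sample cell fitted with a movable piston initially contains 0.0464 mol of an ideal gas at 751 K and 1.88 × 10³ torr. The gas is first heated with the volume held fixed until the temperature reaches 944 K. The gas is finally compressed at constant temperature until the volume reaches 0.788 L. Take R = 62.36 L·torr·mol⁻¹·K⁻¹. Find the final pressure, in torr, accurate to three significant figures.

P₃ ≈ 3.47e+03 torr

From PV = nRT: V₁ = nRT₁/P₁ = 1.156 L.
V constant ⇒ P ∝ T: V₂ = V₁; P₂ = P₁·(T₂/T₁) = 2363 torr.
Isothermal, so P V is constant: T₃ = T₂; P₃ = P₂·(V₂/V₃) = 3466 torr.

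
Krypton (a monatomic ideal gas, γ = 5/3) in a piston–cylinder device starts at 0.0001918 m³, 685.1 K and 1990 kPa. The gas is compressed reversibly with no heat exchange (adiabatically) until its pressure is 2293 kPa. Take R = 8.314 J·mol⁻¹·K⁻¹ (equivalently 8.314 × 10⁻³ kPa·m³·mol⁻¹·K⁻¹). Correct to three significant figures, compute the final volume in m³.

V₂ ≈ 0.000176 m³

Adiabatic (γ = 5/3), T V^(γ−1) and P V^γ constant: T₂ = T₁·(P₂/P₁)^((γ−1)/γ) = 725.1 K; V₂ = V₁·(P₁/P₂)^(1/γ) = 0.0001762 m³.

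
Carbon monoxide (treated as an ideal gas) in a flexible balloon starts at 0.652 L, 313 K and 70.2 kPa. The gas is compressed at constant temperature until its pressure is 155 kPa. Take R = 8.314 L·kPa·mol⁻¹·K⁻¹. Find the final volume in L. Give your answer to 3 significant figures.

V₂ ≈ 0.295 L

Isothermal, so P V is constant: T₂ = T₁; V₂ = V₁·(P₁/P₂) = 0.2953 L.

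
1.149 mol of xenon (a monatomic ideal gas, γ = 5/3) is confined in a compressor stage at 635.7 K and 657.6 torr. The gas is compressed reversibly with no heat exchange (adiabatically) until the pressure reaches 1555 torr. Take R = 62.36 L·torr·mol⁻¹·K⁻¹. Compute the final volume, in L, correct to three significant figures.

V₂ ≈ 41.3 L

From PV = nRT: V₁ = nRT₁/P₁ = 69.27 L.
Reversible adiabatic, γ = 5/3: T₂ = T₁·(P₂/P₁)^((γ−1)/γ) = 896.9 K; V₂ = V₁·(P₁/P₂)^(1/γ) = 41.33 L.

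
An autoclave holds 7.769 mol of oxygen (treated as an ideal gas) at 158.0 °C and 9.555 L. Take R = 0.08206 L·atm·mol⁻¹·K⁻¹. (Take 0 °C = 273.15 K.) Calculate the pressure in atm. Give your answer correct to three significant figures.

P ≈ 28.8 atm

Convert: T = 431.15 K.
PV = nRT ⇒ P = nRT/V = (7.769 × 0.08206 × 431.15) / 9.555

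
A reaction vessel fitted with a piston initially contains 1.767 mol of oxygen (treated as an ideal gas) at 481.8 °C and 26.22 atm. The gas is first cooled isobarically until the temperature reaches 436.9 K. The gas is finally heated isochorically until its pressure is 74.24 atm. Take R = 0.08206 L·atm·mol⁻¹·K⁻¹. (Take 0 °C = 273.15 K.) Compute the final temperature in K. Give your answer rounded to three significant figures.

Convert: T₁ = 755.0 K.
From PV = nRT: V₁ = nRT₁/P₁ = 4.175 L.
P constant ⇒ V ∝ T: P₂ = P₁; V₂ = V₁·(T₂/T₁) = 2.416 L.
V constant ⇒ P ∝ T: V₃ = V₂; T₃ = T₂·(P₃/P₂) = 1237 K.

T₃ ≈ 1.24e+03 K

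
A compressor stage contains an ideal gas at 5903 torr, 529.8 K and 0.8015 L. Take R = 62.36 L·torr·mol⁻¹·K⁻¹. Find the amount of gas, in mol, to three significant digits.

n ≈ 0.143 mol

PV = nRT ⇒ n = PV/(RT) = (5903 × 0.8015) / (62.36 × 529.8)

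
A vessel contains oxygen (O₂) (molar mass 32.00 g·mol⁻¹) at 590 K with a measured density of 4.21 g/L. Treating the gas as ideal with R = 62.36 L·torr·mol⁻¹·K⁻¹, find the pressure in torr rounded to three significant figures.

P ≈ 4.84e+03 torr

ρ = PM/(RT) ⇒ P = ρRT/M = (4.21 × 62.36 × 590.0) / 32.00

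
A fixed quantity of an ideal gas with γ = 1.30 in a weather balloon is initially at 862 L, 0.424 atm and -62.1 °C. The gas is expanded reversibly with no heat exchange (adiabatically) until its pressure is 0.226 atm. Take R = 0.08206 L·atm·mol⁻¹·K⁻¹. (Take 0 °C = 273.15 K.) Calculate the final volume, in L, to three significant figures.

V₂ ≈ 1.40e+03 L

Convert: T₁ = 211.0 K.
Adiabatic (γ = 1.30), T V^(γ−1) and P V^γ constant: T₂ = T₁·(P₂/P₁)^((γ−1)/γ) = 182.5 K; V₂ = V₁·(P₁/P₂)^(1/γ) = 1399 L.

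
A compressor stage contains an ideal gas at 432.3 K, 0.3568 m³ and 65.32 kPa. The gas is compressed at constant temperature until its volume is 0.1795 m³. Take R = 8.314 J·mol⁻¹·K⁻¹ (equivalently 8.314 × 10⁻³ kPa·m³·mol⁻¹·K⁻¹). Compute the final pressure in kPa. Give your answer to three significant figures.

T constant ⇒ Boyle's law P V = const: T₂ = T₁; P₂ = P₁·(V₁/V₂) = 129.8 kPa.

P₂ ≈ 130 kPa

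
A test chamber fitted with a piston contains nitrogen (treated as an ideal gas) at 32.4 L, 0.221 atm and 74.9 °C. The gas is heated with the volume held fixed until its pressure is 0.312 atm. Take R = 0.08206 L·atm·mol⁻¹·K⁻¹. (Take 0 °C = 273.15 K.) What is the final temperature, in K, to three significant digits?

Convert: T₁ = 348.0 K.
Isochoric, so P/T is constant: V₂ = V₁; T₂ = T₁·(P₂/P₁) = 491.4 K.

T₂ ≈ 491 K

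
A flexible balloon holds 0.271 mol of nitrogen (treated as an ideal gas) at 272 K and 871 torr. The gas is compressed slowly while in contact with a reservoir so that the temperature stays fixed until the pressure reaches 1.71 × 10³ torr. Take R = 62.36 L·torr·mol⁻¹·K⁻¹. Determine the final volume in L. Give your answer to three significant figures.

From PV = nRT: V₁ = nRT₁/P₁ = 5.277 L.
T constant ⇒ Boyle's law P V = const: T₂ = T₁; V₂ = V₁·(P₁/P₂) = 2.688 L.

V₂ ≈ 2.69 L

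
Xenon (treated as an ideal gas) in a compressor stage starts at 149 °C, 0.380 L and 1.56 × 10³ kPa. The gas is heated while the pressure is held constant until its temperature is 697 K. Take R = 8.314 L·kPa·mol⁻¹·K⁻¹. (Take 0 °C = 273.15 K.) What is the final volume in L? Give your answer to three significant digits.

V₂ ≈ 0.627 L

Convert: T₁ = 422.1 K.
P constant ⇒ V ∝ T: P₂ = P₁; V₂ = V₁·(T₂/T₁) = 0.6274 L.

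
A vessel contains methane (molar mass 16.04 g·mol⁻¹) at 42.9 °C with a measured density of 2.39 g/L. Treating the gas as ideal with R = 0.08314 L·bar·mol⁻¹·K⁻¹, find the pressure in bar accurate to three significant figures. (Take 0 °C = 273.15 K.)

ρ = PM/(RT) ⇒ P = ρRT/M = (2.39 × 0.08314 × 316.0) / 16.04

P ≈ 3.92 bar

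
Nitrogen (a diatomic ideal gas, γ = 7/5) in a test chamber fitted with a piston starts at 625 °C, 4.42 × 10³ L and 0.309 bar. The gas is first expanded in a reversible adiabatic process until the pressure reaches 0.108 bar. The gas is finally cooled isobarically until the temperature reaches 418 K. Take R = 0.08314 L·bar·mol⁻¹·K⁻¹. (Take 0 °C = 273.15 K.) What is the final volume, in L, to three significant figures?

Convert: T₁ = 898.1 K.
Reversible adiabatic, γ = 7/5: T₂ = T₁·(P₂/P₁)^((γ−1)/γ) = 665.1 K; V₂ = V₁·(P₁/P₂)^(1/γ) = 9365 L.
Isobaric, so V/T is constant: P₃ = P₂; V₃ = V₂·(T₃/T₂) = 5886 L.

V₃ ≈ 5.89e+03 L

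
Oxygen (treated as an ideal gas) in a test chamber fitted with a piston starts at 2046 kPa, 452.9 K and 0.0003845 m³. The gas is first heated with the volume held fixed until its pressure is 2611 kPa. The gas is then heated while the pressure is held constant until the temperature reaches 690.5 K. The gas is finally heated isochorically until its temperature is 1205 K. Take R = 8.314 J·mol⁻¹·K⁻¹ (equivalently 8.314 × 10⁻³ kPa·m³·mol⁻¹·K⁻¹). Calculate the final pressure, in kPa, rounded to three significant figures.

P₄ ≈ 4.56e+03 kPa

V constant ⇒ P ∝ T: V₂ = V₁; T₂ = T₁·(P₂/P₁) = 578.0 K.
Isobaric, so V/T is constant: P₃ = P₂; V₃ = V₂·(T₃/T₂) = 0.0004594 m³.
Isochoric, so P/T is constant: V₄ = V₃; P₄ = P₃·(T₄/T₃) = 4556 kPa.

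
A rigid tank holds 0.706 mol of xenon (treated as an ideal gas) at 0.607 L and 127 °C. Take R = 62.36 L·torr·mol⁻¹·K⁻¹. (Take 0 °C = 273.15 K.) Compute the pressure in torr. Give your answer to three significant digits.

P ≈ 2.90e+04 torr

Convert: T = 400.15 K.
PV = nRT ⇒ P = nRT/V = (0.706 × 62.36 × 400.15) / 0.607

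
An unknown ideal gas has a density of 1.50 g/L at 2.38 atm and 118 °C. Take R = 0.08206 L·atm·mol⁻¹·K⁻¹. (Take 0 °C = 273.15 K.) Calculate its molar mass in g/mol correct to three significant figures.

M ≈ 20.2 g/mol

ρ = PM/(RT) ⇒ M = ρRT/P = (1.50 × 0.08206 × 391.1) / 2.38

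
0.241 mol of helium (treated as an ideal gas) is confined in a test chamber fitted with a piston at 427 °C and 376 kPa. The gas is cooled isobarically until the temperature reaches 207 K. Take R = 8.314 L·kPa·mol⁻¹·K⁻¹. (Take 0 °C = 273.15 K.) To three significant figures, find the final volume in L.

Convert: T₁ = 700.1 K.
From PV = nRT: V₁ = nRT₁/P₁ = 3.731 L.
P constant ⇒ V ∝ T: P₂ = P₁; V₂ = V₁·(T₂/T₁) = 1.103 L.

V₂ ≈ 1.10 L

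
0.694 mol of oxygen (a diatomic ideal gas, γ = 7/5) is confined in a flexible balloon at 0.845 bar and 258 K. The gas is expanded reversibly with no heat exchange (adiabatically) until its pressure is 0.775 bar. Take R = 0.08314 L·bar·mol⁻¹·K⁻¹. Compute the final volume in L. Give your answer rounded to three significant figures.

From PV = nRT: V₁ = nRT₁/P₁ = 17.62 L.
Adiabatic (γ = 7/5), T V^(γ−1) and P V^γ constant: T₂ = T₁·(P₂/P₁)^((γ−1)/γ) = 251.7 K; V₂ = V₁·(P₁/P₂)^(1/γ) = 18.74 L.

V₂ ≈ 18.7 L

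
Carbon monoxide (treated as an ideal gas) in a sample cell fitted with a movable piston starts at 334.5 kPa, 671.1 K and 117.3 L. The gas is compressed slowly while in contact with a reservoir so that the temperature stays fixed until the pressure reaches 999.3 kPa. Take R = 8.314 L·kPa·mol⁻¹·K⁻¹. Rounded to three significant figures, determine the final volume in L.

V₂ ≈ 39.3 L

T constant ⇒ Boyle's law P V = const: T₂ = T₁; V₂ = V₁·(P₁/P₂) = 39.26 L.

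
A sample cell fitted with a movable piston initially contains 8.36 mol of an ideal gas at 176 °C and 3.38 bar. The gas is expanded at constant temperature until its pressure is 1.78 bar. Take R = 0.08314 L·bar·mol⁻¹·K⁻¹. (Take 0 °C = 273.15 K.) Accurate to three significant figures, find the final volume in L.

Convert: T₁ = 449.1 K.
From PV = nRT: V₁ = nRT₁/P₁ = 92.36 L.
Isothermal, so P V is constant: T₂ = T₁; V₂ = V₁·(P₁/P₂) = 175.4 L.

V₂ ≈ 175 L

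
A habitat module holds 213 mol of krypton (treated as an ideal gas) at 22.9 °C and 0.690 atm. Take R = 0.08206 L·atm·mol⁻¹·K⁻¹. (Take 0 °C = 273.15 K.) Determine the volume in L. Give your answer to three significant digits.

V ≈ 7.50e+03 L

Convert: T = 296.05 K.
PV = nRT ⇒ V = nRT/P = (213 × 0.08206 × 296.05) / 0.690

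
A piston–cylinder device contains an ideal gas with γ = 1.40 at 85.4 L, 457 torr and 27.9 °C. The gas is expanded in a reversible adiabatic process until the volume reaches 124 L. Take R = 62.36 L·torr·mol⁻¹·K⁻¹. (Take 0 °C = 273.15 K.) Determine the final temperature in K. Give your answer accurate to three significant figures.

T₂ ≈ 259 K

Convert: T₁ = 301.0 K.
Reversible adiabatic, γ = 1.40: T₂ = T₁·(V₁/V₂)^(γ−1) = 259.3 K; P₂ = P₁·(V₁/V₂)^γ = 271.1 torr.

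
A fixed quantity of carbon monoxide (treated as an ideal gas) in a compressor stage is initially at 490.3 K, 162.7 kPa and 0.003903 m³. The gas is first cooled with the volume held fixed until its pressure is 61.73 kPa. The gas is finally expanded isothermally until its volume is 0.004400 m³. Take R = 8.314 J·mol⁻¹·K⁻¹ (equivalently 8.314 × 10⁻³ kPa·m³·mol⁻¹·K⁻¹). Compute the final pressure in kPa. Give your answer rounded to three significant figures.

P₃ ≈ 54.8 kPa

Isochoric, so P/T is constant: V₂ = V₁; T₂ = T₁·(P₂/P₁) = 186.0 K.
Isothermal, so P V is constant: T₃ = T₂; P₃ = P₂·(V₂/V₃) = 54.76 kPa.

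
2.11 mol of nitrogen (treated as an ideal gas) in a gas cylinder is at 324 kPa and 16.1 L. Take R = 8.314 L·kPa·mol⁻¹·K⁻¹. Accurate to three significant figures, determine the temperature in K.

PV = nRT ⇒ T = PV/(nR) = (324 × 16.1) / (2.11 × 8.314)

T ≈ 297 K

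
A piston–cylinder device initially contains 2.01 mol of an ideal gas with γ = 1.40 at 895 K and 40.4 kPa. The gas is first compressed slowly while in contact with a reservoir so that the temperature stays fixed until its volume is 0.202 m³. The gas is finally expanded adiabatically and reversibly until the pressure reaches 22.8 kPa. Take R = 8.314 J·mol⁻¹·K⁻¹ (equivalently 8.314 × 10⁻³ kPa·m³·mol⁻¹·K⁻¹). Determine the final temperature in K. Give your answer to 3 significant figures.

T₃ ≈ 639 K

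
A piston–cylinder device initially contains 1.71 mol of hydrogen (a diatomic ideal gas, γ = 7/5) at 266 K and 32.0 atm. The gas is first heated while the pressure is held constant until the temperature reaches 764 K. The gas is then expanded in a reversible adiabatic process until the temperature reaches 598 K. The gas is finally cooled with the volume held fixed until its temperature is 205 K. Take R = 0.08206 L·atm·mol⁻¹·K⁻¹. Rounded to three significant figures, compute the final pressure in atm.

P₄ ≈ 4.65 atm

From PV = nRT: V₁ = nRT₁/P₁ = 1.166 L.
Isobaric, so V/T is constant: P₂ = P₁; V₂ = V₁·(T₂/T₁) = 3.350 L.
Adiabatic (γ = 7/5), T V^(γ−1) and P V^γ constant: P₃ = P₂·(T₃/T₂)^(γ/(γ−1)) = 13.58 atm; V₃ = V₂·(T₂/T₃)^(1/(γ−1)) = 6.181 L.
Isochoric, so P/T is constant: V₄ = V₃; P₄ = P₃·(T₄/T₃) = 4.654 atm.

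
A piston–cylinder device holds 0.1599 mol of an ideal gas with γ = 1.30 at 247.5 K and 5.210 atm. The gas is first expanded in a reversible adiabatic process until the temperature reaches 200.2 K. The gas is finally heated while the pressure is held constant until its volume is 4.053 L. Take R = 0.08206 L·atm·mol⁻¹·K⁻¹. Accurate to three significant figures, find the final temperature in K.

From PV = nRT: V₁ = nRT₁/P₁ = 0.6233 L.
Reversible adiabatic, γ = 1.30: P₂ = P₁·(T₂/T₁)^(γ/(γ−1)) = 2.078 atm; V₂ = V₁·(T₁/T₂)^(1/(γ−1)) = 1.264 L.
P constant ⇒ V ∝ T: P₃ = P₂; T₃ = T₂·(V₃/V₂) = 641.9 K.

T₃ ≈ 642 K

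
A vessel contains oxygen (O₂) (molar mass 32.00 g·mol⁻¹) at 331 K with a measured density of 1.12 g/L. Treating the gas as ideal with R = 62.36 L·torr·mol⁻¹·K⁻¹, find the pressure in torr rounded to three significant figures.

ρ = PM/(RT) ⇒ P = ρRT/M = (1.12 × 62.36 × 331.0) / 32.00

P ≈ 722 torr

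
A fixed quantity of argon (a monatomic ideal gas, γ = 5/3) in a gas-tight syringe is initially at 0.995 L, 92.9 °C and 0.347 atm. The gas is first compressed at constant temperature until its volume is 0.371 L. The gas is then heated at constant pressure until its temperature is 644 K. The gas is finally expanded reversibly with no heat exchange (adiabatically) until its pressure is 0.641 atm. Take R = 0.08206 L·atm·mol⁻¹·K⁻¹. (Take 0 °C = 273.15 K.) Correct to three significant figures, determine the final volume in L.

V₄ ≈ 0.816 L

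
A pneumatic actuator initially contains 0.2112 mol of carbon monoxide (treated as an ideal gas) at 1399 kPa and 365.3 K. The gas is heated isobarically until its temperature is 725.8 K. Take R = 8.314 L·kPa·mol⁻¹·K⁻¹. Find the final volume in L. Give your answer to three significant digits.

From PV = nRT: V₁ = nRT₁/P₁ = 0.4585 L.
Isobaric, so V/T is constant: P₂ = P₁; V₂ = V₁·(T₂/T₁) = 0.9110 L.

V₂ ≈ 0.911 L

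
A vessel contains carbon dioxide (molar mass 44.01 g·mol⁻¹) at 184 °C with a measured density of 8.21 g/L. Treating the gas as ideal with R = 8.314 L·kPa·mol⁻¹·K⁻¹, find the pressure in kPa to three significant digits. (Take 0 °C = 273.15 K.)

P ≈ 709 kPa

ρ = PM/(RT) ⇒ P = ρRT/M = (8.21 × 8.314 × 457.1) / 44.01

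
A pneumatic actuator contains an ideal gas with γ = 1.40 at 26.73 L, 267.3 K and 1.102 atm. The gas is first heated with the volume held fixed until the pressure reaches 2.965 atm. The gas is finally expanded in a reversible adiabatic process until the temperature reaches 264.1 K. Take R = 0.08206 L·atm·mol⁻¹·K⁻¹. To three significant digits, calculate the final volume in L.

V constant ⇒ P ∝ T: V₂ = V₁; T₂ = T₁·(P₂/P₁) = 719.2 K.
Adiabatic (γ = 1.40), T V^(γ−1) and P V^γ constant: P₃ = P₂·(T₃/T₂)^(γ/(γ−1)) = 0.08897 atm; V₃ = V₂·(T₂/T₃)^(1/(γ−1)) = 327.1 L.

V₃ ≈ 327 L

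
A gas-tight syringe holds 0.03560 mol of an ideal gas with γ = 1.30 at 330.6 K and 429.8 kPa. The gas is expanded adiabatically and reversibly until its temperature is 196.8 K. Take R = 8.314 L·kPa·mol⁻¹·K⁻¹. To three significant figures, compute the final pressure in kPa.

P₂ ≈ 45.4 kPa

From PV = nRT: V₁ = nRT₁/P₁ = 0.2277 L.
Reversible adiabatic, γ = 1.30: P₂ = P₁·(T₂/T₁)^(γ/(γ−1)) = 45.40 kPa; V₂ = V₁·(T₁/T₂)^(1/(γ−1)) = 1.283 L.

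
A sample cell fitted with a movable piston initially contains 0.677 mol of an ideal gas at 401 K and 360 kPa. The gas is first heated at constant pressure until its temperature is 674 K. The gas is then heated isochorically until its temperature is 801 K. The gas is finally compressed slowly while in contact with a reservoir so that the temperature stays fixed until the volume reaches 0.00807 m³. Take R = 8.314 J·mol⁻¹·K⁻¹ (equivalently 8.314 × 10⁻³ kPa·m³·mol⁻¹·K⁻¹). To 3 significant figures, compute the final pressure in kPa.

P₄ ≈ 559 kPa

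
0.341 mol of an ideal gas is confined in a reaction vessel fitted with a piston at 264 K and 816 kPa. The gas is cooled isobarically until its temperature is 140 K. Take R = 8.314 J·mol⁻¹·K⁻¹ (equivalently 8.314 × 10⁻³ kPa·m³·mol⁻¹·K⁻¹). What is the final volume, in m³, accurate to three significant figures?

V₂ ≈ 0.000486 m³

From PV = nRT: V₁ = nRT₁/P₁ = 0.0009172 m³.
P constant ⇒ V ∝ T: P₂ = P₁; V₂ = V₁·(T₂/T₁) = 0.0004864 m³.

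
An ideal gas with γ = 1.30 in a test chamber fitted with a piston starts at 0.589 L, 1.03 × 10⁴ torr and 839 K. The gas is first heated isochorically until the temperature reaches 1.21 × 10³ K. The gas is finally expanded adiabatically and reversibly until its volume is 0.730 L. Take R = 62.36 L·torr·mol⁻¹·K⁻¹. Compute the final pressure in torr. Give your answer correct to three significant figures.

P₃ ≈ 1.12e+04 torr

V constant ⇒ P ∝ T: V₂ = V₁; P₂ = P₁·(T₂/T₁) = 1.485e+04 torr.
Reversible adiabatic, γ = 1.30: T₃ = T₂·(V₂/V₃)^(γ−1) = 1135 K; P₃ = P₂·(V₂/V₃)^γ = 1.124e+04 torr.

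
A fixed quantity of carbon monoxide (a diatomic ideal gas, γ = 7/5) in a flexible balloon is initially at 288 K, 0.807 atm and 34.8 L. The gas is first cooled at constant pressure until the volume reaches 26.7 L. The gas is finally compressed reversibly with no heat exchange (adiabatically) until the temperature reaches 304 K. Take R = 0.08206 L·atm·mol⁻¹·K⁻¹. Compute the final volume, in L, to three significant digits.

V₃ ≈ 12.0 L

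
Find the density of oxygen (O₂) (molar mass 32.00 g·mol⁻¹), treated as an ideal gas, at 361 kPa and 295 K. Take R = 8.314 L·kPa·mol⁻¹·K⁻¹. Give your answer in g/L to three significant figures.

ρ ≈ 4.71 g/L

ρ = PM/(RT) = (361 × 32.00) / (8.314 × 295.0)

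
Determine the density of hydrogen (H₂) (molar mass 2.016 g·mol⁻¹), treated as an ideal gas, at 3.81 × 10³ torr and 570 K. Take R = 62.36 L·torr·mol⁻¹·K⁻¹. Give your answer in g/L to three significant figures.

ρ = PM/(RT) = (3.81e+03 × 2.016) / (62.36 × 570.0)

ρ ≈ 0.216 g/L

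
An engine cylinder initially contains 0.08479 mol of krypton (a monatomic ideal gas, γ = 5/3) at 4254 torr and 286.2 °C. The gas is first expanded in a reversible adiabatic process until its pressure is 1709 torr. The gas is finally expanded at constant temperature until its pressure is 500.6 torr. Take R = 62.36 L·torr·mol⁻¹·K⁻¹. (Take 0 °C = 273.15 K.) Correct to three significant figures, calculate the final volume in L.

V₃ ≈ 4.10 L

Convert: T₁ = 559.3 K.
From PV = nRT: V₁ = nRT₁/P₁ = 0.6952 L.
Reversible adiabatic, γ = 5/3: T₂ = T₁·(P₂/P₁)^((γ−1)/γ) = 388.4 K; V₂ = V₁·(P₁/P₂)^(1/γ) = 1.202 L.
T constant ⇒ Boyle's law P V = const: T₃ = T₂; V₃ = V₂·(P₂/P₃) = 4.102 L.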